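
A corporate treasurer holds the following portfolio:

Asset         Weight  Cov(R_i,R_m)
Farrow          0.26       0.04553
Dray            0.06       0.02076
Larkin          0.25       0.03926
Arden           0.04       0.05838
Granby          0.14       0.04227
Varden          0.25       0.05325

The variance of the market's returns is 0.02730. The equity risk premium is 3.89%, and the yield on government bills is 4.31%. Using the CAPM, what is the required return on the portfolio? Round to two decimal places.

β_Farrow = 0.04553 / 0.02730 = 1.6678
β_Dray = 0.02076 / 0.02730 = 0.7604
β_Larkin = 0.03926 / 0.02730 = 1.4381
β_Arden = 0.05838 / 0.02730 = 2.1385
β_Granby = 0.04227 / 0.02730 = 1.5484
β_Varden = 0.05325 / 0.02730 = 1.9505
β_P = Σ w_i β_i = 0.26×1.6678 + 0.06×0.7604 + 0.25×1.4381 + 0.04×2.1385 + 0.14×1.5484 + 0.25×1.9505 = 1.6287
E(R_P) = R_f + β_P × MRP = 4.31% + 1.6287 × 3.89% = 10.65%

10.65%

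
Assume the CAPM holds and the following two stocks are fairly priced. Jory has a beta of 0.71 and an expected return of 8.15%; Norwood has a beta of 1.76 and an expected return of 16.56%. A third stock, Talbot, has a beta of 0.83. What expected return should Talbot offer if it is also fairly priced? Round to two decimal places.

9.11%

MRP (SML slope) = (16.56% − 8.15%) / (1.76 − 0.71) = 8.41% / 1.05 = 8.0095%
R_f (intercept) = 8.15% − 0.71 × 8.0095% = 2.4633%
E(R_Talbot) = R_f + β × MRP = 2.4633% + 0.83 × 8.0095% = 9.11%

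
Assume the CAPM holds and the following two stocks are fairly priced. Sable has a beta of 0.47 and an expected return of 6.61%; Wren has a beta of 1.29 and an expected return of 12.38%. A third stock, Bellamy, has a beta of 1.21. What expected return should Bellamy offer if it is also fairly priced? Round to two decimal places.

11.82%

MRP (SML slope) = (12.38% − 6.61%) / (1.29 − 0.47) = 5.77% / 0.82 = 7.0366%
R_f (intercept) = 6.61% − 0.47 × 7.0366% = 3.3028%
E(R_Bellamy) = R_f + β × MRP = 3.3028% + 1.21 × 7.0366% = 11.82%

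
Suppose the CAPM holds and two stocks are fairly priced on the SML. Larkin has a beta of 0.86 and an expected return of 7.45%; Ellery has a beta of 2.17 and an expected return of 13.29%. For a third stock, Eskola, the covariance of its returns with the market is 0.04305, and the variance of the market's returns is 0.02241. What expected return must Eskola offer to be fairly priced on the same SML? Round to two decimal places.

MRP = (13.29% − 7.45%) / (2.17 − 0.86) = 4.4580%
R_f = 7.45% − 0.86 × 4.4580% = 3.6161%
β_Eskola = Cov / Var(R_m) = 0.04305 / 0.02241 = 1.9210
E(R_Eskola) = R_f + β × MRP = 3.6161% + 1.9210 × 4.4580% = 12.18%

12.18%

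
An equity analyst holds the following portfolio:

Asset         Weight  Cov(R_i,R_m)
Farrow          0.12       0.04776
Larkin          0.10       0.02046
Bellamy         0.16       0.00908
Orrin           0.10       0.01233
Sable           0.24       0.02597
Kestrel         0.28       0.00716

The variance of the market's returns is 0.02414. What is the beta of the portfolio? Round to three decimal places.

0.775

β_Farrow = 0.04776 / 0.02414 = 1.9785
β_Larkin = 0.02046 / 0.02414 = 0.8476
β_Bellamy = 0.00908 / 0.02414 = 0.3761
β_Orrin = 0.01233 / 0.02414 = 0.5108
β_Sable = 0.02597 / 0.02414 = 1.0758
β_Kestrel = 0.00716 / 0.02414 = 0.2966
β_P = Σ w_i β_i = 0.12×1.9785 + 0.10×0.8476 + 0.16×0.3761 + 0.10×0.5108 + 0.24×1.0758 + 0.28×0.2966 = 0.7747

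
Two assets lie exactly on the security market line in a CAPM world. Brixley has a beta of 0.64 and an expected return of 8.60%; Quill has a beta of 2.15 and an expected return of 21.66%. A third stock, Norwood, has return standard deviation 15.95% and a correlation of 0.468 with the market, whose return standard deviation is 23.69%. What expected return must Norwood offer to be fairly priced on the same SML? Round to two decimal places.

5.79%

MRP = (21.66% − 8.60%) / (2.15 − 0.64) = 8.6490%
R_f = 8.60% − 0.64 × 8.6490% = 3.0646%
β_Norwood = ρ·σ_i/σ_m = 0.468 × 15.95 / 23.69 = 0.3151
E(R_Norwood) = R_f + β × MRP = 3.0646% + 0.3151 × 8.6490% = 5.79%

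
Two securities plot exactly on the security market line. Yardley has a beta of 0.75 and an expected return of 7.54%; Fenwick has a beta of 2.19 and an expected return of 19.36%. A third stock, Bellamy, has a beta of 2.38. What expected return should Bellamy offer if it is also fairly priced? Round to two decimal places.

20.92%

MRP (SML slope) = (19.36% − 7.54%) / (2.19 − 0.75) = 11.82% / 1.44 = 8.2083%
R_f (intercept) = 7.54% − 0.75 × 8.2083% = 1.3838%
E(R_Bellamy) = R_f + β × MRP = 1.3838% + 2.38 × 8.2083% = 20.92%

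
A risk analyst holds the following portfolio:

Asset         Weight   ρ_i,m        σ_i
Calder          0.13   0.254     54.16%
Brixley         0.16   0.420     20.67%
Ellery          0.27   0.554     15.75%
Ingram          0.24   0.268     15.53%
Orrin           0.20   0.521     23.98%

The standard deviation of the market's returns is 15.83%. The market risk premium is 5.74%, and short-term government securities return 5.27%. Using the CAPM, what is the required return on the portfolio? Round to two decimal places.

8.54%

β_Calder = 0.254 × 54.16% / 15.83% = 0.8690
β_Brixley = 0.420 × 20.67% / 15.83% = 0.5484
β_Ellery = 0.554 × 15.75% / 15.83% = 0.5512
β_Ingram = 0.268 × 15.53% / 15.83% = 0.2629
β_Orrin = 0.521 × 23.98% / 15.83% = 0.7892
β_P = Σ w_i β_i = 0.13×0.8690 + 0.16×0.5484 + 0.27×0.5512 + 0.24×0.2629 + 0.20×0.7892 = 0.5705
E(R_P) = R_f + β_P × MRP = 5.27% + 0.5705 × 5.74% = 8.54%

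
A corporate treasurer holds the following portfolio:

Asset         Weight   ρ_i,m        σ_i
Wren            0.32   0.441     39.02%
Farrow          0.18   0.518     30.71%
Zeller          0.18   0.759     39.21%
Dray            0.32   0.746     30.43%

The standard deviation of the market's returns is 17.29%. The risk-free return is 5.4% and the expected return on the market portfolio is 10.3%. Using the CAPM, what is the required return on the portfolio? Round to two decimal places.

11.35%

β_Wren = 0.441 × 39.02% / 17.29% = 0.9952
β_Farrow = 0.518 × 30.71% / 17.29% = 0.9201
β_Zeller = 0.759 × 39.21% / 17.29% = 1.7212
β_Dray = 0.746 × 30.43% / 17.29% = 1.3129
β_P = Σ w_i β_i = 0.32×0.9952 + 0.18×0.9201 + 0.18×1.7212 + 0.32×1.3129 = 1.2140
MRP = 10.3% − 5.4% = 4.90%
E(R_P) = R_f + β_P × MRP = 5.4% + 1.2140 × 4.9% = 11.35%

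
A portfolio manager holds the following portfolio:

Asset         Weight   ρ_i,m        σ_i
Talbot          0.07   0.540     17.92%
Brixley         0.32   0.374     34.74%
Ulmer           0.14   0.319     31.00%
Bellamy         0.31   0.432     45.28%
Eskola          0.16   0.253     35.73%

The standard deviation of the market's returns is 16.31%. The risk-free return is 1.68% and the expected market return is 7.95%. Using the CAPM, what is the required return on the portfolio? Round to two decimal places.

β_Talbot = 0.540 × 17.92% / 16.31% = 0.5933
β_Brixley = 0.374 × 34.74% / 16.31% = 0.7966
β_Ulmer = 0.319 × 31.00% / 16.31% = 0.6063
β_Bellamy = 0.432 × 45.28% / 16.31% = 1.1993
β_Eskola = 0.253 × 35.73% / 16.31% = 0.5542
β_P = Σ w_i β_i = 0.07×0.5933 + 0.32×0.7966 + 0.14×0.6063 + 0.31×1.1993 + 0.16×0.5542 = 0.8418
MRP = 7.95% − 1.68% = 6.27%
E(R_P) = R_f + β_P × MRP = 1.68% + 0.8418 × 6.27% = 6.96%

6.96%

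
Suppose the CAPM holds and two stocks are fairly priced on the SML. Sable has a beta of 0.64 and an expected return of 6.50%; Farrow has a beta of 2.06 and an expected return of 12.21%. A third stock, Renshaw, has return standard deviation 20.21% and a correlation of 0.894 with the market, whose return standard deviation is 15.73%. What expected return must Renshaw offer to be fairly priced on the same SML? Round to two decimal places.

MRP = (12.21% − 6.50%) / (2.06 − 0.64) = 4.0211%
R_f = 6.50% − 0.64 × 4.0211% = 3.9265%
β_Renshaw = ρ·σ_i/σ_m = 0.894 × 20.21 / 15.73 = 1.1486
E(R_Renshaw) = R_f + β × MRP = 3.9265% + 1.1486 × 4.0211% = 8.55%

8.55%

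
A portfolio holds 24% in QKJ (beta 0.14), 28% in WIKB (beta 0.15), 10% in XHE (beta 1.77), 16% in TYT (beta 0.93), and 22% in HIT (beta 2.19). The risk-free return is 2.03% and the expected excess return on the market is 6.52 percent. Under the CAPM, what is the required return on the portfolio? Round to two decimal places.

β_P = Σ w_i β_i = 0.24×0.14 + 0.28×0.15 + 0.10×1.77 + 0.16×0.93 + 0.22×2.19 = 0.8832
E(R_P) = R_f + β_P × MRP = 2.03% + 0.8832 × 6.52% = 7.79%

7.79%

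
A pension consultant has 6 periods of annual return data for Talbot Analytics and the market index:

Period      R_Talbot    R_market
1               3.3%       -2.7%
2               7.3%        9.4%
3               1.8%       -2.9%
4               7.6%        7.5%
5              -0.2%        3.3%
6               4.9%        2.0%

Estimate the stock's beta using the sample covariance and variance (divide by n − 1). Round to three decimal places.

0.405

Mean R_i = (3.3 + 7.3 + 1.8 + 7.6 − 0.2 + 4.9) / 6 = 4.1167%
Mean R_m = (-2.7 + 9.4 − 2.9 + 7.5 + 3.3 + 2.0) / 6 = 2.7667%
Σ(R_i − R̄_i)(R_m − R̄_m) = 52.2933  ⇒  Cov = 52.2933 / 5 = 10.4587
Σ(R_m − R̄_m)² = 129.2733  ⇒  Var(R_m) = 129.2733 / 5 = 25.8547
β = Cov / Var(R_m) = 10.4587 / 25.8547 = 0.4045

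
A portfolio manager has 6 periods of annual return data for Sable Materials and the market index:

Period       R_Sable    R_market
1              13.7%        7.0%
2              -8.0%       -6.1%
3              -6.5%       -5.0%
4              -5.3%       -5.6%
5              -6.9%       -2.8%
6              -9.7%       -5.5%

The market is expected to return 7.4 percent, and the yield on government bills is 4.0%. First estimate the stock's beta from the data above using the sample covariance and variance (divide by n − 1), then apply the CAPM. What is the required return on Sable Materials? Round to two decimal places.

Mean R_i = (13.7 − 8.0 − 6.5 − 5.3 − 6.9 − 9.7) / 6 = -3.7833%
Mean R_m = (7.0 − 6.1 − 5.0 − 5.6 − 2.8 − 5.5) / 6 = -3.0000%
Σ(R_i − R̄_i)(R_m − R̄_m) = 211.4500  ⇒  Cov = 211.4500 / 5 = 42.2900
Σ(R_m − R̄_m)² = 126.6600  ⇒  Var(R_m) = 126.6600 / 5 = 25.3320
β = Cov / Var(R_m) = 42.2900 / 25.3320 = 1.6694
MRP = 7.4% − 4.0% = 3.40%
E(R) = R_f + β × MRP = 4.0% + 1.6694 × 3.4% = 9.68%

9.68%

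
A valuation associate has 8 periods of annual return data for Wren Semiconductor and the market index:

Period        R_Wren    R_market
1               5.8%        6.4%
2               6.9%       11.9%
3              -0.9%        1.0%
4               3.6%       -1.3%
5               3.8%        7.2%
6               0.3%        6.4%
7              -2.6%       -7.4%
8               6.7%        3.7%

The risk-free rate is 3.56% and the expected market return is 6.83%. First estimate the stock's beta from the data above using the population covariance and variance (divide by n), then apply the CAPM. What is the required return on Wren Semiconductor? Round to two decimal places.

4.93%

Mean R_i = (5.8 + 6.9 − 0.9 + 3.6 + 3.8 + 0.3 − 2.6 + 6.7) / 8 = 2.9500%
Mean R_m = (6.4 + 11.9 + 1.0 − 1.3 + 7.2 + 6.4 − 7.4 + 3.7) / 8 = 3.4875%
Σ(R_i − R̄_i)(R_m − R̄_m) = 104.6550  ⇒  Cov = 104.6550 / 8 = 13.0819
Σ(R_m − R̄_m)² = 249.2088  ⇒  Var(R_m) = 249.2088 / 8 = 31.1511
β = Cov / Var(R_m) = 13.0819 / 31.1511 = 0.4199
MRP = 6.83% − 3.56% = 3.27%
E(R) = R_f + β × MRP = 3.56% + 0.4199 × 3.27% = 4.93%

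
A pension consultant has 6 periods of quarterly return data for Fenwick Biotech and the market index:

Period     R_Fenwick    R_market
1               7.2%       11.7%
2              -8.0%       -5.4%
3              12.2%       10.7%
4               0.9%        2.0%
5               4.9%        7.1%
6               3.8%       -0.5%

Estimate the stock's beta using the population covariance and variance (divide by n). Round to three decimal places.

0.899

Mean R_i = (7.2 − 8.0 + 12.2 + 0.9 + 4.9 + 3.8) / 6 = 3.5000%
Mean R_m = (11.7 − 5.4 + 10.7 + 2.0 + 7.1 − 0.5) / 6 = 4.2667%
Σ(R_i − R̄_i)(R_m − R̄_m) = 203.0700  ⇒  Cov = 203.0700 / 6 = 33.8450
Σ(R_m − R̄_m)² = 225.9733  ⇒  Var(R_m) = 225.9733 / 6 = 37.6622
β = Cov / Var(R_m) = 33.8450 / 37.6622 = 0.8986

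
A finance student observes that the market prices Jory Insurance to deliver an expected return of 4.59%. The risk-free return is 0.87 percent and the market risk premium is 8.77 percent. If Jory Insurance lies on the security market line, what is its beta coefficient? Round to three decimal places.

0.424

β = (E(R) − R_f) / MRP = (4.59% − 0.87%) / 8.77% = 3.72% / 8.77% = 0.424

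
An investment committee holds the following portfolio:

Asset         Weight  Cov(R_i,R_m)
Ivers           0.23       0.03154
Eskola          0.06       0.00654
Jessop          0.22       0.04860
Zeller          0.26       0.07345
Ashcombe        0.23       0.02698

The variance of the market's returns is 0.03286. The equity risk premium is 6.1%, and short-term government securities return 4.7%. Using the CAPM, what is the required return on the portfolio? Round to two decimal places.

12.80%

β_Ivers = 0.03154 / 0.03286 = 0.9598
β_Eskola = 0.00654 / 0.03286 = 0.1990
β_Jessop = 0.04860 / 0.03286 = 1.4790
β_Zeller = 0.07345 / 0.03286 = 2.2352
β_Ashcombe = 0.02698 / 0.03286 = 0.8211
β_P = Σ w_i β_i = 0.23×0.9598 + 0.06×0.1990 + 0.22×1.4790 + 0.26×2.2352 + 0.23×0.8211 = 1.3281
E(R_P) = R_f + β_P × MRP = 4.7% + 1.3281 × 6.1% = 12.80%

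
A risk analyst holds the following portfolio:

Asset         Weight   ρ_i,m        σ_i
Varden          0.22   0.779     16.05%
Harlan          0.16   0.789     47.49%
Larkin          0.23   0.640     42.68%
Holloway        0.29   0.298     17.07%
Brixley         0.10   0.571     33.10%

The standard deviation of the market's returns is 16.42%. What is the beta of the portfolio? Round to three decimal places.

1.120

β_Varden = 0.779 × 16.05% / 16.42% = 0.7614
β_Harlan = 0.789 × 47.49% / 16.42% = 2.2819
β_Larkin = 0.640 × 42.68% / 16.42% = 1.6635
β_Holloway = 0.298 × 17.07% / 16.42% = 0.3098
β_Brixley = 0.571 × 33.10% / 16.42% = 1.1510
β_P = Σ w_i β_i = 0.22×0.7614 + 0.16×2.2819 + 0.23×1.6635 + 0.29×0.3098 + 0.10×1.1510 = 1.1202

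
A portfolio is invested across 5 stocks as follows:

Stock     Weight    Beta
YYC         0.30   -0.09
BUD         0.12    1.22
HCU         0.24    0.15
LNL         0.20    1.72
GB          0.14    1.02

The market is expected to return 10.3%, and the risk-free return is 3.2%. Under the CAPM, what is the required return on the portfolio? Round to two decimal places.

β_P = Σ w_i β_i = 0.30×-0.09 + 0.12×1.22 + 0.24×0.15 + 0.20×1.72 + 0.14×1.02 = 0.6422
MRP = 10.3% − 3.2% = 7.10%
E(R_P) = R_f + β_P × MRP = 3.2% + 0.6422 × 7.1% = 7.76%

7.76%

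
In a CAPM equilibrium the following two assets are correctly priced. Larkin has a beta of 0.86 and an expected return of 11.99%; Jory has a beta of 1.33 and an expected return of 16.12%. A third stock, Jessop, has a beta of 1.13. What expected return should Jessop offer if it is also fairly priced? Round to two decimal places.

14.36%

MRP (SML slope) = (16.12% − 11.99%) / (1.33 − 0.86) = 4.13% / 0.47 = 8.7872%
R_f (intercept) = 11.99% − 0.86 × 8.7872% = 4.4330%
E(R_Jessop) = R_f + β × MRP = 4.4330% + 1.13 × 8.7872% = 14.36%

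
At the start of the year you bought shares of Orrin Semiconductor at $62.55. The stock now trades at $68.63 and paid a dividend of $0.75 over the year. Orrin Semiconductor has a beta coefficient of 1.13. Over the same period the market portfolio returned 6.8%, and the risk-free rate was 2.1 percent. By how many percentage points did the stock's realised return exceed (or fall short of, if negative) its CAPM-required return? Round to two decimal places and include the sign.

+3.51%

Realised HPR = (P1 + D1 − P0) / P0 = (68.63 + 0.75 − 62.55) / 62.55 = 6.83 / 62.55 = 10.9193%
MRP = 6.8% − 2.1% = 4.70%
CAPM required = R_f + β·MRP = 2.1% + 1.13 × 4.7% = 7.4110%
α = realised − required = 10.9193% − 7.4110% = +3.51%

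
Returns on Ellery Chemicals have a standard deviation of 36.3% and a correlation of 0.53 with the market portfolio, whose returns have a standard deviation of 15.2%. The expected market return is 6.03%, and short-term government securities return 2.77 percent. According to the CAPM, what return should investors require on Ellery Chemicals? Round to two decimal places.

β = ρ × σ_i / σ_m = 0.53 × 36.3% / 15.2% = 1.2657
MRP = 6.03% − 2.77% = 3.26%
E(R) = 2.77% + 1.2657 × 3.26% = 6.90%

6.90%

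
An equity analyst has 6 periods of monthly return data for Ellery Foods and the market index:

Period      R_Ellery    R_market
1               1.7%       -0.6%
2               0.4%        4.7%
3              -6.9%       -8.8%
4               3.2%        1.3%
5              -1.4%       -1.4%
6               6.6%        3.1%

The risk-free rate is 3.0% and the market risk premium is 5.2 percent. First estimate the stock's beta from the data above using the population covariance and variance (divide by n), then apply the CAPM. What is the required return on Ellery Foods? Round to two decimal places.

7.12%

Mean R_i = (1.7 + 0.4 − 6.9 + 3.2 − 1.4 + 6.6) / 6 = 0.6000%
Mean R_m = (-0.6 + 4.7 − 8.8 + 1.3 − 1.4 + 3.1) / 6 = -0.2833%
Σ(R_i − R̄_i)(R_m − R̄_m) = 89.1800  ⇒  Cov = 89.1800 / 6 = 14.8633
Σ(R_m − R̄_m)² = 112.6683  ⇒  Var(R_m) = 112.6683 / 6 = 18.7781
β = Cov / Var(R_m) = 14.8633 / 18.7781 = 0.7915
E(R) = R_f + β × MRP = 3.0% + 0.7915 × 5.2% = 7.12%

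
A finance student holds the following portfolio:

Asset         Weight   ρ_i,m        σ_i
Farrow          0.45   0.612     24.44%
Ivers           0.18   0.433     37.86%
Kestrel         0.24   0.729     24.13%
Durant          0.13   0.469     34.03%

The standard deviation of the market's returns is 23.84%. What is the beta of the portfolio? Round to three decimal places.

β_Farrow = 0.612 × 24.44% / 23.84% = 0.6274
β_Ivers = 0.433 × 37.86% / 23.84% = 0.6876
β_Kestrel = 0.729 × 24.13% / 23.84% = 0.7379
β_Durant = 0.469 × 34.03% / 23.84% = 0.6695
β_P = Σ w_i β_i = 0.45×0.6274 + 0.18×0.6876 + 0.24×0.7379 + 0.13×0.6695 = 0.6702

0.670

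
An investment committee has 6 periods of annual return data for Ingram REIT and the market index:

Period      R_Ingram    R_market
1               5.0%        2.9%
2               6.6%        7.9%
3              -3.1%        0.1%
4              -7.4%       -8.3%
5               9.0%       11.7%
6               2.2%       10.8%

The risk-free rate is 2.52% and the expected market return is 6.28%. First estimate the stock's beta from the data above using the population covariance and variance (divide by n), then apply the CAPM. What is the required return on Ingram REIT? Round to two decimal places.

Mean R_i = (5.0 + 6.6 − 3.1 − 7.4 + 9.0 + 2.2) / 6 = 2.0500%
Mean R_m = (2.9 + 7.9 + 0.1 − 8.3 + 11.7 + 10.8) / 6 = 4.1833%
Σ(R_i − R̄_i)(R_m − R̄_m) = 205.3550  ⇒  Cov = 205.3550 / 6 = 34.2258
Σ(R_m − R̄_m)² = 288.2483  ⇒  Var(R_m) = 288.2483 / 6 = 48.0414
β = Cov / Var(R_m) = 34.2258 / 48.0414 = 0.7124
MRP = 6.28% − 2.52% = 3.76%
E(R) = R_f + β × MRP = 2.52% + 0.7124 × 3.76% = 5.20%

5.20%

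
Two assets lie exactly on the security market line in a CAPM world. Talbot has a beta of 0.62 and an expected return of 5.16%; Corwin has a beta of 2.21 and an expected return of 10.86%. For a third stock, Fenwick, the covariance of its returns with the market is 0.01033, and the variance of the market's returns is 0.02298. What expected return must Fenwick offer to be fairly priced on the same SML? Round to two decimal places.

4.55%

MRP = (10.86% − 5.16%) / (2.21 − 0.62) = 3.5849%
R_f = 5.16% − 0.62 × 3.5849% = 2.9374%
β_Fenwick = Cov / Var(R_m) = 0.01033 / 0.02298 = 0.4495
E(R_Fenwick) = R_f + β × MRP = 2.9374% + 0.4495 × 3.5849% = 4.55%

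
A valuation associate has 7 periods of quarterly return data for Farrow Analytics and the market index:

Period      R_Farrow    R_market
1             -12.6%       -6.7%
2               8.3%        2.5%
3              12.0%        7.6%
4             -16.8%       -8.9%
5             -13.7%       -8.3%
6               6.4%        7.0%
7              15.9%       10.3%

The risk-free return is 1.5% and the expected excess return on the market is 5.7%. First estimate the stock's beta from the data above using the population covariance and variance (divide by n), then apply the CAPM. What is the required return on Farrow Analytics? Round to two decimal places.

10.78%

Mean R_i = (-12.6 + 8.3 + 12.0 − 16.8 − 13.7 + 6.4 + 15.9) / 7 = -0.0714%
Mean R_m = (-6.7 + 2.5 + 7.6 − 8.9 − 8.3 + 7.0 + 10.3) / 7 = 0.5000%
Σ(R_i − R̄_i)(R_m − R̄_m) = 668.4200  ⇒  Cov = 668.4200 / 7 = 95.4886
Σ(R_m − R̄_m)² = 410.3400  ⇒  Var(R_m) = 410.3400 / 7 = 58.6200
β = Cov / Var(R_m) = 95.4886 / 58.6200 = 1.6289
E(R) = R_f + β × MRP = 1.5% + 1.6289 × 5.7% = 10.78%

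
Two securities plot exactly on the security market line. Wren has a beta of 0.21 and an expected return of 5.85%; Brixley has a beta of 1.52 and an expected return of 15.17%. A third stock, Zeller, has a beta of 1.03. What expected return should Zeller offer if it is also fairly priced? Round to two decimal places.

MRP (SML slope) = (15.17% − 5.85%) / (1.52 − 0.21) = 9.32% / 1.31 = 7.1145%
R_f (intercept) = 5.85% − 0.21 × 7.1145% = 4.3560%
E(R_Zeller) = R_f + β × MRP = 4.3560% + 1.03 × 7.1145% = 11.68%

11.68%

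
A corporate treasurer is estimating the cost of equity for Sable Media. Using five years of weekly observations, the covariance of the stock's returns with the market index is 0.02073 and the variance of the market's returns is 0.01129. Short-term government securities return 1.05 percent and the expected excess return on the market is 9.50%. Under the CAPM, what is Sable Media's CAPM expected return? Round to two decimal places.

18.49%

β = Cov(R_i, R_m) / Var(R_m) = 0.02073 / 0.01129 = 1.8361
E(R) = R_f + β × MRP = 1.05% + 1.8361 × 9.50% = 18.49%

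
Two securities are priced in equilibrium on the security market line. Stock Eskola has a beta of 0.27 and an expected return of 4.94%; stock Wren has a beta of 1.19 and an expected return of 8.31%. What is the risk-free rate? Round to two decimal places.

3.95%

Both satisfy E(R) = R_f + β·MRP, so the slope of the SML is
MRP = (8.31% − 4.94%) / (1.19 − 0.27) = 3.37% / 0.92 = 3.6630%
R_f = E(R_Eskola) − β_Eskola·MRP = 4.94% − 0.27 × 3.6630% = 3.9510%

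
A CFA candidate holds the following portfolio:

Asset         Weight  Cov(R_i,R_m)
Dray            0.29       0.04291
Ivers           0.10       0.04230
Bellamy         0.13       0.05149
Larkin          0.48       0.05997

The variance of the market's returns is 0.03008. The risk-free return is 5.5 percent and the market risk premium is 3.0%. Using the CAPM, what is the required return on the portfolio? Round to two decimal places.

β_Dray = 0.04291 / 0.03008 = 1.4265
β_Ivers = 0.04230 / 0.03008 = 1.4063
β_Bellamy = 0.05149 / 0.03008 = 1.7118
β_Larkin = 0.05997 / 0.03008 = 1.9937
β_P = Σ w_i β_i = 0.29×1.4265 + 0.10×1.4063 + 0.13×1.7118 + 0.48×1.9937 = 1.7338
E(R_P) = R_f + β_P × MRP = 5.5% + 1.7338 × 3.0% = 10.70%

10.70%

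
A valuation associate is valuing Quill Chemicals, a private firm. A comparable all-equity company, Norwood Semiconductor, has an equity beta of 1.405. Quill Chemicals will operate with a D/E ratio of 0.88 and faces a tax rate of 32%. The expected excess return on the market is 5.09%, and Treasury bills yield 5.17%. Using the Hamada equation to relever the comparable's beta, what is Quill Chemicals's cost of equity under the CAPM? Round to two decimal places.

16.60%

β_L = β_U × [1 + (1 − t)(D/E)] = 1.405 × [1 + (1 − 0.32) × 0.88]
    = 1.405 × [1 + 0.68 × 0.88] = 1.405 × 1.5984 = 2.2458
E(R) = R_f + β_L × MRP = 5.17% + 2.2458 × 5.09% = 16.60%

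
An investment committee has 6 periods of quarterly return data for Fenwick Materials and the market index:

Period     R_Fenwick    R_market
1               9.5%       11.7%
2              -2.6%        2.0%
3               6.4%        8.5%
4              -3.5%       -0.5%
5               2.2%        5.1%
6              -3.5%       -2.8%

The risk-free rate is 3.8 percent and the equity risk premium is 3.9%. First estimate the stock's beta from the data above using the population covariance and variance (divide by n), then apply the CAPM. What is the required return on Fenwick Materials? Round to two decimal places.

Mean R_i = (9.5 − 2.6 + 6.4 − 3.5 + 2.2 − 3.5) / 6 = 1.4167%
Mean R_m = (11.7 + 2.0 + 8.5 − 0.5 + 5.1 − 2.8) / 6 = 4.0000%
Σ(R_i − R̄_i)(R_m − R̄_m) = 149.1200  ⇒  Cov = 149.1200 / 6 = 24.8533
Σ(R_m − R̄_m)² = 151.2400  ⇒  Var(R_m) = 151.2400 / 6 = 25.2067
β = Cov / Var(R_m) = 24.8533 / 25.2067 = 0.9860
E(R) = R_f + β × MRP = 3.8% + 0.9860 × 3.9% = 7.65%

7.65%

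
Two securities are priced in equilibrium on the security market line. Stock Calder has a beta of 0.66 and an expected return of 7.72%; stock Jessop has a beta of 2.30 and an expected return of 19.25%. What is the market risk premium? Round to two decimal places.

7.03%

Both satisfy E(R) = R_f + β·MRP, so the slope of the SML is
MRP = (19.25% − 7.72%) / (2.30 − 0.66) = 11.53% / 1.64 = 7.0305%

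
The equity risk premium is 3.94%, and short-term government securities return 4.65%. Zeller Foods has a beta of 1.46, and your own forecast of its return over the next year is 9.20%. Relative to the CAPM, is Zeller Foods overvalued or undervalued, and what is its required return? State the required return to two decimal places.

Overvalued; required return 10.40%

Required return = R_f + β·MRP = 4.65% + 1.46 × 3.94% = 10.40%
Forecast 9.20% < required 10.40% → the stock plots below the SML → overvalued.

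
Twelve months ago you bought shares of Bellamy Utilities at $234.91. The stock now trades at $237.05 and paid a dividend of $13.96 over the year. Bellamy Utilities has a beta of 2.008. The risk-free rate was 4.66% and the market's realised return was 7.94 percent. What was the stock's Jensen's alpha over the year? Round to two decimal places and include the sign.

-4.39%

Realised HPR = (P1 + D1 − P0) / P0 = (237.05 + 13.96 − 234.91) / 234.91 = 16.10 / 234.91 = 6.8537%
MRP = 7.94% − 4.66% = 3.28%
CAPM required = R_f + β·MRP = 4.66% + 2.008 × 3.28% = 11.24624%
α = realised − required = 6.8537% − 11.24624% = -4.39%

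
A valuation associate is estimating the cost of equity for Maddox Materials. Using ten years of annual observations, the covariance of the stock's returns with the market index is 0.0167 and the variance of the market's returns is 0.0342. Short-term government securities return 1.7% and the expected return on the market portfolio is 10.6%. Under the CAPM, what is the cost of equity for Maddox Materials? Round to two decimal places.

β = Cov(R_i, R_m) / Var(R_m) = 0.0167 / 0.0342 = 0.4883
MRP = 10.6% − 1.7% = 8.90%
E(R) = R_f + β × MRP = 1.7% + 0.4883 × 8.9% = 6.05%

6.05%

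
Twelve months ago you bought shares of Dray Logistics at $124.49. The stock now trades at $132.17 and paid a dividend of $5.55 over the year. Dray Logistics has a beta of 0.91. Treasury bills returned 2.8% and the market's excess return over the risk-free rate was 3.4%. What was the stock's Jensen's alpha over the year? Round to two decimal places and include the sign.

Realised HPR = (P1 + D1 − P0) / P0 = (132.17 + 5.55 − 124.49) / 124.49 = 13.23 / 124.49 = 10.6274%
CAPM required = R_f + β·MRP = 2.8% + 0.91 × 3.4% = 5.8940%
α = realised − required = 10.6274% − 5.8940% = +4.73%

+4.73%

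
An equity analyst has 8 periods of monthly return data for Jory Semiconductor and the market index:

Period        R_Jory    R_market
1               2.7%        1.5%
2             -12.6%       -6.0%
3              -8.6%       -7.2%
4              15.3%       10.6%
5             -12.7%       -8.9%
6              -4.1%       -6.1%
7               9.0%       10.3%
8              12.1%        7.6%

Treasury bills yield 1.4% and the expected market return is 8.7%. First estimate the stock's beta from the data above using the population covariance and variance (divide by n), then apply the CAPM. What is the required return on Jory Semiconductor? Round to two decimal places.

10.88%

Mean R_i = (2.7 − 12.6 − 8.6 + 15.3 − 12.7 − 4.1 + 9.0 + 12.1) / 8 = 0.1375%
Mean R_m = (1.5 − 6.0 − 7.2 + 10.6 − 8.9 − 6.1 + 10.3 + 7.6) / 8 = 0.2250%
Σ(R_i − R̄_i)(R_m − R̄_m) = 626.2025  ⇒  Cov = 626.2025 / 8 = 78.2753
Σ(R_m − R̄_m)² = 482.3150  ⇒  Var(R_m) = 482.3150 / 8 = 60.2894
β = Cov / Var(R_m) = 78.2753 / 60.2894 = 1.2983
MRP = 8.7% − 1.4% = 7.30%
E(R) = R_f + β × MRP = 1.4% + 1.2983 × 7.3% = 10.88%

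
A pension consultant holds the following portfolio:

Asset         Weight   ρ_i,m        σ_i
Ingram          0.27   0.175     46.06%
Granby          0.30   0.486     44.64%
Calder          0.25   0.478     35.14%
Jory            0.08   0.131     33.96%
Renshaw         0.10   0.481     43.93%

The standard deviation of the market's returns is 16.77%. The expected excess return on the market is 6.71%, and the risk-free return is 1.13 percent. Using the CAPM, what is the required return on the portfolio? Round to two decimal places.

7.27%

β_Ingram = 0.175 × 46.06% / 16.77% = 0.4806
β_Granby = 0.486 × 44.64% / 16.77% = 1.2937
β_Calder = 0.478 × 35.14% / 16.77% = 1.0016
β_Jory = 0.131 × 33.96% / 16.77% = 0.2653
β_Renshaw = 0.481 × 43.93% / 16.77% = 1.2600
β_P = Σ w_i β_i = 0.27×0.4806 + 0.30×1.2937 + 0.25×1.0016 + 0.08×0.2653 + 0.10×1.2600 = 0.9155
E(R_P) = R_f + β_P × MRP = 1.13% + 0.9155 × 6.71% = 7.27%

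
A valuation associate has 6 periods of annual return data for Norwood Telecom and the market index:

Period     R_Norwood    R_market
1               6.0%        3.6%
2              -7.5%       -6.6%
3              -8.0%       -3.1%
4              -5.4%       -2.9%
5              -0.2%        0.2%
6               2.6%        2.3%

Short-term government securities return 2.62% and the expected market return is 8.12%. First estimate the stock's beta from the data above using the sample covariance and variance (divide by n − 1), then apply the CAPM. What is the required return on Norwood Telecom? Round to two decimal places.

Mean R_i = (6.0 − 7.5 − 8.0 − 5.4 − 0.2 + 2.6) / 6 = -2.0833%
Mean R_m = (3.6 − 6.6 − 3.1 − 2.9 + 0.2 + 2.3) / 6 = -1.0833%
Σ(R_i − R̄_i)(R_m − R̄_m) = 103.9583  ⇒  Cov = 103.9583 / 5 = 20.7917
Σ(R_m − R̄_m)² = 72.8283  ⇒  Var(R_m) = 72.8283 / 5 = 14.5657
β = Cov / Var(R_m) = 20.7917 / 14.5657 = 1.4274
MRP = 8.12% − 2.62% = 5.50%
E(R) = R_f + β × MRP = 2.62% + 1.4274 × 5.50% = 10.47%

10.47%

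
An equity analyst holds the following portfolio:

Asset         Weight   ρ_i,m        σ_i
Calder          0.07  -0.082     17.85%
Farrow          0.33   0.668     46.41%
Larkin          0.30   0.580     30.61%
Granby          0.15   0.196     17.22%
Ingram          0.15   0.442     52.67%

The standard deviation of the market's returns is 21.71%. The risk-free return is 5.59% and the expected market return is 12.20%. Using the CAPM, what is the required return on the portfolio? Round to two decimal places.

11.51%

β_Calder = -0.082 × 17.85% / 21.71% = -0.0674
β_Farrow = 0.668 × 46.41% / 21.71% = 1.4280
β_Larkin = 0.580 × 30.61% / 21.71% = 0.8178
β_Granby = 0.196 × 17.22% / 21.71% = 0.1555
β_Ingram = 0.442 × 52.67% / 21.71% = 1.0723
β_P = Σ w_i β_i = 0.07×-0.0674 + 0.33×1.4280 + 0.30×0.8178 + 0.15×0.1555 + 0.15×1.0723 = 0.8960
MRP = 12.20% − 5.59% = 6.61%
E(R_P) = R_f + β_P × MRP = 5.59% + 0.8960 × 6.61% = 11.51%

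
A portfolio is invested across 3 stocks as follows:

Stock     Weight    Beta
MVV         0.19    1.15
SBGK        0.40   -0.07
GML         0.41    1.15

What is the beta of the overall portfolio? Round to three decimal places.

β_P = Σ w_i β_i = 0.19×1.15 + 0.40×-0.07 + 0.41×1.15 = 0.6620

0.662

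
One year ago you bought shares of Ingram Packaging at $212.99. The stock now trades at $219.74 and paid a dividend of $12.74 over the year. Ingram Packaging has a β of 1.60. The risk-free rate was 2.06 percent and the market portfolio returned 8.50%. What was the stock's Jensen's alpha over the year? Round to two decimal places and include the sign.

-3.21%

Realised HPR = (P1 + D1 − P0) / P0 = (219.74 + 12.74 − 212.99) / 212.99 = 19.49 / 212.99 = 9.1507%
MRP = 8.50% − 2.06% = 6.44%
CAPM required = R_f + β·MRP = 2.06% + 1.60 × 6.44% = 12.3640%
α = realised − required = 9.1507% − 12.3640% = -3.21%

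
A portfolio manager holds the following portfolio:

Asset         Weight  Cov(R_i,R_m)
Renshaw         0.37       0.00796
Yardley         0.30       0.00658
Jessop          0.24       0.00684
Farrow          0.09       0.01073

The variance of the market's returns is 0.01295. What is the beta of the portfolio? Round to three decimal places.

0.581

β_Renshaw = 0.00796 / 0.01295 = 0.6147
β_Yardley = 0.00658 / 0.01295 = 0.5081
β_Jessop = 0.00684 / 0.01295 = 0.5282
β_Farrow = 0.01073 / 0.01295 = 0.8286
β_P = Σ w_i β_i = 0.37×0.6147 + 0.30×0.5081 + 0.24×0.5282 + 0.09×0.8286 = 0.5812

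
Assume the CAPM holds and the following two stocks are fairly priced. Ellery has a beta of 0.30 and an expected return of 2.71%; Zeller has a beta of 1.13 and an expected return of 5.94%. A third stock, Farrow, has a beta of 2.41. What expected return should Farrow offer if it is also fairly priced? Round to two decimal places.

MRP (SML slope) = (5.94% − 2.71%) / (1.13 − 0.30) = 3.23% / 0.83 = 3.8916%
R_f (intercept) = 2.71% − 0.30 × 3.8916% = 1.5425%
E(R_Farrow) = R_f + β × MRP = 1.5425% + 2.41 × 3.8916% = 10.92%

10.92%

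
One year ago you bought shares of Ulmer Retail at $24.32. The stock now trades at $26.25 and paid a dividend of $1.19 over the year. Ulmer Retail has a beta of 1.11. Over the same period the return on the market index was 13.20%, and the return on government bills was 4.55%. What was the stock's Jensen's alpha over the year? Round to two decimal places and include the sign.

-1.32%

Realised HPR = (P1 + D1 − P0) / P0 = (26.25 + 1.19 − 24.32) / 24.32 = 3.12 / 24.32 = 12.8289%
MRP = 13.20% − 4.55% = 8.65%
CAPM required = R_f + β·MRP = 4.55% + 1.11 × 8.65% = 14.1515%
α = realised − required = 12.8289% − 14.1515% = -1.32%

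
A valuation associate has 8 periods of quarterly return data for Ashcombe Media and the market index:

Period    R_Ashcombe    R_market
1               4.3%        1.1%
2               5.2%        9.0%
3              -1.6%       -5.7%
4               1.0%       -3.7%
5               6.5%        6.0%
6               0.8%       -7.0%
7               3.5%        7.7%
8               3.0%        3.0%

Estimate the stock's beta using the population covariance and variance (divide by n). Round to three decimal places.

Mean R_i = (4.3 + 5.2 − 1.6 + 1.0 + 6.5 + 0.8 + 3.5 + 3.0) / 8 = 2.8375%
Mean R_m = (1.1 + 9.0 − 5.7 − 3.7 + 6.0 − 7.0 + 7.7 + 3.0) / 8 = 1.3000%
Σ(R_i − R̄_i)(R_m − R̄_m) = 96.7900  ⇒  Cov = 96.7900 / 8 = 12.0988
Σ(R_m − R̄_m)² = 268.1600  ⇒  Var(R_m) = 268.1600 / 8 = 33.5200
β = Cov / Var(R_m) = 12.0988 / 33.5200 = 0.3609

0.361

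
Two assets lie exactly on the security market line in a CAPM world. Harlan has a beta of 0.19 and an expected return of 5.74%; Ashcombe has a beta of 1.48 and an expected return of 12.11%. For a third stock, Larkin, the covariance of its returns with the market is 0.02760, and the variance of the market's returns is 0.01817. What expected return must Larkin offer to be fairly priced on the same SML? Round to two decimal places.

MRP = (12.11% − 5.74%) / (1.48 − 0.19) = 4.9380%
R_f = 5.74% − 0.19 × 4.9380% = 4.8018%
β_Larkin = Cov / Var(R_m) = 0.02760 / 0.01817 = 1.5190
E(R_Larkin) = R_f + β × MRP = 4.8018% + 1.5190 × 4.9380% = 12.30%

12.30%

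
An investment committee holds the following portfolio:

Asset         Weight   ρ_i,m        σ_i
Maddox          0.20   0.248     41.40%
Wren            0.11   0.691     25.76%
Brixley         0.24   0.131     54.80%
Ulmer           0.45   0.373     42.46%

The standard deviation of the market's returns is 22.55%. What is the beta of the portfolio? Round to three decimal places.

0.570

β_Maddox = 0.248 × 41.40% / 22.55% = 0.4553
β_Wren = 0.691 × 25.76% / 22.55% = 0.7894
β_Brixley = 0.131 × 54.80% / 22.55% = 0.3184
β_Ulmer = 0.373 × 42.46% / 22.55% = 0.7023
β_P = Σ w_i β_i = 0.20×0.4553 + 0.11×0.7894 + 0.24×0.3184 + 0.45×0.7023 = 0.5703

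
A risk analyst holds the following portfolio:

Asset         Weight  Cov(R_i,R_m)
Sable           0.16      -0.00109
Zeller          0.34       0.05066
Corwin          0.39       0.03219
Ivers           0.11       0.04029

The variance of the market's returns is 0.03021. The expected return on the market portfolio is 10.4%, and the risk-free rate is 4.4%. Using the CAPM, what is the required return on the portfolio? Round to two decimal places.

11.16%

β_Sable = -0.00109 / 0.03021 = -0.0361
β_Zeller = 0.05066 / 0.03021 = 1.6769
β_Corwin = 0.03219 / 0.03021 = 1.0655
β_Ivers = 0.04029 / 0.03021 = 1.3337
β_P = Σ w_i β_i = 0.16×-0.0361 + 0.34×1.6769 + 0.39×1.0655 + 0.11×1.3337 = 1.1266
MRP = 10.4% − 4.4% = 6.00%
E(R_P) = R_f + β_P × MRP = 4.4% + 1.1266 × 6.0% = 11.16%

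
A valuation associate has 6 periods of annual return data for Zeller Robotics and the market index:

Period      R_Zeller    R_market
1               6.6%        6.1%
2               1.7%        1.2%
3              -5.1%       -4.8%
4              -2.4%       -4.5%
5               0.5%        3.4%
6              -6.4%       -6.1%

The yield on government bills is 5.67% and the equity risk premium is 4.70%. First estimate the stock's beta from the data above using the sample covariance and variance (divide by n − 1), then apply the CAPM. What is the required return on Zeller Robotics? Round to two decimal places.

9.90%

Mean R_i = (6.6 + 1.7 − 5.1 − 2.4 + 0.5 − 6.4) / 6 = -0.8500%
Mean R_m = (6.1 + 1.2 − 4.8 − 4.5 + 3.4 − 6.1) / 6 = -0.7833%
Σ(R_i − R̄_i)(R_m − R̄_m) = 114.3250  ⇒  Cov = 114.3250 / 5 = 22.8650
Σ(R_m − R̄_m)² = 127.0283  ⇒  Var(R_m) = 127.0283 / 5 = 25.4057
β = Cov / Var(R_m) = 22.8650 / 25.4057 = 0.9000
E(R) = R_f + β × MRP = 5.67% + 0.9000 × 4.70% = 9.90%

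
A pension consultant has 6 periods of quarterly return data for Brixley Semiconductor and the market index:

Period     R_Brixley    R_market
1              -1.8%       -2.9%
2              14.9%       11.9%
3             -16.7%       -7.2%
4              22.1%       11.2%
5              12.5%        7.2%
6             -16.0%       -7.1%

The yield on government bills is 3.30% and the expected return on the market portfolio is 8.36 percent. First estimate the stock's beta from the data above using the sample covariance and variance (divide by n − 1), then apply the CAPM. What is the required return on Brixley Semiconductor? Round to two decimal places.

Mean R_i = (-1.8 + 14.9 − 16.7 + 22.1 + 12.5 − 16.0) / 6 = 2.5000%
Mean R_m = (-2.9 + 11.9 − 7.2 + 11.2 + 7.2 − 7.1) / 6 = 2.1833%
Σ(R_i − R̄_i)(R_m − R̄_m) = 721.1400  ⇒  Cov = 721.1400 / 5 = 144.2280
Σ(R_m − R̄_m)² = 400.9483  ⇒  Var(R_m) = 400.9483 / 5 = 80.1897
β = Cov / Var(R_m) = 144.2280 / 80.1897 = 1.7986
MRP = 8.36% − 3.30% = 5.06%
E(R) = R_f + β × MRP = 3.30% + 1.7986 × 5.06% = 12.40%

12.40%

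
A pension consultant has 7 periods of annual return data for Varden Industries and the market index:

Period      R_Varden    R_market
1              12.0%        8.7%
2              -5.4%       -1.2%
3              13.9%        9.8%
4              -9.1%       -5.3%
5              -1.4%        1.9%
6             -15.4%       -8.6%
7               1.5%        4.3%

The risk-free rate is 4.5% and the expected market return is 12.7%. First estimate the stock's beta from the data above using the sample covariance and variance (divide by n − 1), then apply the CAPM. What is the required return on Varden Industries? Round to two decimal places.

17.11%

Mean R_i = (12.0 − 5.4 + 13.9 − 9.1 − 1.4 − 15.4 + 1.5) / 7 = -0.5571%
Mean R_m = (8.7 − 1.2 + 9.8 − 5.3 + 1.9 − 8.6 + 4.3) / 7 = 1.3714%
Σ(R_i − R̄_i)(R_m − R̄_m) = 436.9086  ⇒  Cov = 436.9086 / 6 = 72.8181
Σ(R_m − R̄_m)² = 284.1543  ⇒  Var(R_m) = 284.1543 / 6 = 47.3591
β = Cov / Var(R_m) = 72.8181 / 47.3591 = 1.5376
MRP = 12.7% − 4.5% = 8.20%
E(R) = R_f + β × MRP = 4.5% + 1.5376 × 8.2% = 17.11%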